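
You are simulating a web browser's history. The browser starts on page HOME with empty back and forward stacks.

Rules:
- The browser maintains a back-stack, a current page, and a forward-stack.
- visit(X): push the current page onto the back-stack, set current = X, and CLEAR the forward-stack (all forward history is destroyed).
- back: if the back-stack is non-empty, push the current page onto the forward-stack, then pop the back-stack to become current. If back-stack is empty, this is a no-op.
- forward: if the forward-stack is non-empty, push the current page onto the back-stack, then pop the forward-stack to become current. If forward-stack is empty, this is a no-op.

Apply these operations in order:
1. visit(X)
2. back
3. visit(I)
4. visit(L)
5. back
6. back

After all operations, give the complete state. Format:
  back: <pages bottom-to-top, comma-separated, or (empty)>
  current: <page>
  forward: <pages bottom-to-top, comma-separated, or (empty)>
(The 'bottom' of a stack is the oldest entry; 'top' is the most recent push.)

Answer: back: (empty)
current: HOME
forward: L,I

Derivation:
After 1 (visit(X)): cur=X back=1 fwd=0
After 2 (back): cur=HOME back=0 fwd=1
After 3 (visit(I)): cur=I back=1 fwd=0
After 4 (visit(L)): cur=L back=2 fwd=0
After 5 (back): cur=I back=1 fwd=1
After 6 (back): cur=HOME back=0 fwd=2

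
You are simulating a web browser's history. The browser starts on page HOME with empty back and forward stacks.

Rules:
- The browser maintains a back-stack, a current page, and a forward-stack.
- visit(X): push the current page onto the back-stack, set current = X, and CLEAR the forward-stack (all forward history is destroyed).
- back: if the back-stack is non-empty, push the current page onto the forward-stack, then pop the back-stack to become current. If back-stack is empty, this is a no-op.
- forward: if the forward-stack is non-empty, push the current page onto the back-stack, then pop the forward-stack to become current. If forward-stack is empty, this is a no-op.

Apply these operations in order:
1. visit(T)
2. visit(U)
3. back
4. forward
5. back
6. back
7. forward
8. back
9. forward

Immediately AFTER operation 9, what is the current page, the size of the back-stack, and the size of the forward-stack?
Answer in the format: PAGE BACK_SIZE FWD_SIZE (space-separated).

After 1 (visit(T)): cur=T back=1 fwd=0
After 2 (visit(U)): cur=U back=2 fwd=0
After 3 (back): cur=T back=1 fwd=1
After 4 (forward): cur=U back=2 fwd=0
After 5 (back): cur=T back=1 fwd=1
After 6 (back): cur=HOME back=0 fwd=2
After 7 (forward): cur=T back=1 fwd=1
After 8 (back): cur=HOME back=0 fwd=2
After 9 (forward): cur=T back=1 fwd=1

T 1 1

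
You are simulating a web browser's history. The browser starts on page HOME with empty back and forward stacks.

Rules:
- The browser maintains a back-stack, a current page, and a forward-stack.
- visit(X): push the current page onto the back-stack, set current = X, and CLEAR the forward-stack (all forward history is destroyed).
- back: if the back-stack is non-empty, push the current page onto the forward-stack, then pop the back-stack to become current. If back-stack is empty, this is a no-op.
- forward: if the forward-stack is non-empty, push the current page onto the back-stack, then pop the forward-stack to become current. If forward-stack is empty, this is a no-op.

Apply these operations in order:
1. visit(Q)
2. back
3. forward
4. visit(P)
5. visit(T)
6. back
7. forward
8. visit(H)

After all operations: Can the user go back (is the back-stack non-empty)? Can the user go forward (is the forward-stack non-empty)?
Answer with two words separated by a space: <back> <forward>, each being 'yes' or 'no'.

Answer: yes no

Derivation:
After 1 (visit(Q)): cur=Q back=1 fwd=0
After 2 (back): cur=HOME back=0 fwd=1
After 3 (forward): cur=Q back=1 fwd=0
After 4 (visit(P)): cur=P back=2 fwd=0
After 5 (visit(T)): cur=T back=3 fwd=0
After 6 (back): cur=P back=2 fwd=1
After 7 (forward): cur=T back=3 fwd=0
After 8 (visit(H)): cur=H back=4 fwd=0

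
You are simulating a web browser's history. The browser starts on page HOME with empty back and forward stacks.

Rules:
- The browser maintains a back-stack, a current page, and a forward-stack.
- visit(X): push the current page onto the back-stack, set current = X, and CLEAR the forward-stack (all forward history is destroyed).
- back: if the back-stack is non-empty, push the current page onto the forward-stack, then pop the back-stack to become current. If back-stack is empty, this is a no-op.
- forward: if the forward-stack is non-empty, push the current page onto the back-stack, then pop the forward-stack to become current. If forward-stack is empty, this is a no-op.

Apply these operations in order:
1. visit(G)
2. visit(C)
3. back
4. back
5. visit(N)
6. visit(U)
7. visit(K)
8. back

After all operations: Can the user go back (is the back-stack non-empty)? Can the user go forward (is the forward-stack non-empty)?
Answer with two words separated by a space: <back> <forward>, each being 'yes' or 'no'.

After 1 (visit(G)): cur=G back=1 fwd=0
After 2 (visit(C)): cur=C back=2 fwd=0
After 3 (back): cur=G back=1 fwd=1
After 4 (back): cur=HOME back=0 fwd=2
After 5 (visit(N)): cur=N back=1 fwd=0
After 6 (visit(U)): cur=U back=2 fwd=0
After 7 (visit(K)): cur=K back=3 fwd=0
After 8 (back): cur=U back=2 fwd=1

Answer: yes yes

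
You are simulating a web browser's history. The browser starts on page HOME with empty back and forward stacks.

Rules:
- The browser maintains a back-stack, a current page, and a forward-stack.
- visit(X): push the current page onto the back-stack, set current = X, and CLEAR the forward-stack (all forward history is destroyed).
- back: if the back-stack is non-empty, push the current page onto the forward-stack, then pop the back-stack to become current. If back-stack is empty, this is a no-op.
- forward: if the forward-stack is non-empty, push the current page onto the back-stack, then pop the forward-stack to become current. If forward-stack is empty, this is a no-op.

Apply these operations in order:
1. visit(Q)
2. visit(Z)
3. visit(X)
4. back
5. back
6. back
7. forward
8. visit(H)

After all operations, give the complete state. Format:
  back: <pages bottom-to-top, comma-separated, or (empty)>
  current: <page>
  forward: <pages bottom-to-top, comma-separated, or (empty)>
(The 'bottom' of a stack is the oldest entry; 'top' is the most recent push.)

After 1 (visit(Q)): cur=Q back=1 fwd=0
After 2 (visit(Z)): cur=Z back=2 fwd=0
After 3 (visit(X)): cur=X back=3 fwd=0
After 4 (back): cur=Z back=2 fwd=1
After 5 (back): cur=Q back=1 fwd=2
After 6 (back): cur=HOME back=0 fwd=3
After 7 (forward): cur=Q back=1 fwd=2
After 8 (visit(H)): cur=H back=2 fwd=0

Answer: back: HOME,Q
current: H
forward: (empty)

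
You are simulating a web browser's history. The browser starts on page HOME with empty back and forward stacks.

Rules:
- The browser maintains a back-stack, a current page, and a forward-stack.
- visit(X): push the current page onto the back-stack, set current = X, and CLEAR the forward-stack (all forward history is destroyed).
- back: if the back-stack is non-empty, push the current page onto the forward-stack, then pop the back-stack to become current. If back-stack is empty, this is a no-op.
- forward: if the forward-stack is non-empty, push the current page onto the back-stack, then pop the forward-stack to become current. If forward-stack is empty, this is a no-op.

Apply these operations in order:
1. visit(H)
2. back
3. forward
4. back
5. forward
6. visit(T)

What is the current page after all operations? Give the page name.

After 1 (visit(H)): cur=H back=1 fwd=0
After 2 (back): cur=HOME back=0 fwd=1
After 3 (forward): cur=H back=1 fwd=0
After 4 (back): cur=HOME back=0 fwd=1
After 5 (forward): cur=H back=1 fwd=0
After 6 (visit(T)): cur=T back=2 fwd=0

Answer: T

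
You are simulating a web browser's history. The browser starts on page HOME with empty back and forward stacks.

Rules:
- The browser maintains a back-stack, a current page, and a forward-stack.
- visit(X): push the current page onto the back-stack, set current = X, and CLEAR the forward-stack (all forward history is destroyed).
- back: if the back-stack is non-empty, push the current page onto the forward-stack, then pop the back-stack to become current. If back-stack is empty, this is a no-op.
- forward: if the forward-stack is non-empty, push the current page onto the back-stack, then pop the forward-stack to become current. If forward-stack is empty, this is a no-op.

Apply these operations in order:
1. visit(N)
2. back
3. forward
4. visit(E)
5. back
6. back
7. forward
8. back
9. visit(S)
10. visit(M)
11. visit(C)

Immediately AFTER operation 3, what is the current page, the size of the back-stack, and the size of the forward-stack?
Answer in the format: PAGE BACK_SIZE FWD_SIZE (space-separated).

After 1 (visit(N)): cur=N back=1 fwd=0
After 2 (back): cur=HOME back=0 fwd=1
After 3 (forward): cur=N back=1 fwd=0

N 1 0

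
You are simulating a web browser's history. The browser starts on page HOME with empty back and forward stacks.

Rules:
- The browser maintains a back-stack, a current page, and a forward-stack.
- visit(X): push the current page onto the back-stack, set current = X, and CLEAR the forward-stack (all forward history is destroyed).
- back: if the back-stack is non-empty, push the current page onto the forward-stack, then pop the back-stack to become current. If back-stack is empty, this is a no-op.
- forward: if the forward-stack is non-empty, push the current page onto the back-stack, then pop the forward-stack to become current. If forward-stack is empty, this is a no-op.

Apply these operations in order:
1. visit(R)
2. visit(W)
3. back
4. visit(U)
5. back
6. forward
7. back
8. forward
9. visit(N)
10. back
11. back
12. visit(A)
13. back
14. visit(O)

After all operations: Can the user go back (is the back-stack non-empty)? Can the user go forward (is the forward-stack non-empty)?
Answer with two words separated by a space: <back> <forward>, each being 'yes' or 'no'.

After 1 (visit(R)): cur=R back=1 fwd=0
After 2 (visit(W)): cur=W back=2 fwd=0
After 3 (back): cur=R back=1 fwd=1
After 4 (visit(U)): cur=U back=2 fwd=0
After 5 (back): cur=R back=1 fwd=1
After 6 (forward): cur=U back=2 fwd=0
After 7 (back): cur=R back=1 fwd=1
After 8 (forward): cur=U back=2 fwd=0
After 9 (visit(N)): cur=N back=3 fwd=0
After 10 (back): cur=U back=2 fwd=1
After 11 (back): cur=R back=1 fwd=2
After 12 (visit(A)): cur=A back=2 fwd=0
After 13 (back): cur=R back=1 fwd=1
After 14 (visit(O)): cur=O back=2 fwd=0

Answer: yes no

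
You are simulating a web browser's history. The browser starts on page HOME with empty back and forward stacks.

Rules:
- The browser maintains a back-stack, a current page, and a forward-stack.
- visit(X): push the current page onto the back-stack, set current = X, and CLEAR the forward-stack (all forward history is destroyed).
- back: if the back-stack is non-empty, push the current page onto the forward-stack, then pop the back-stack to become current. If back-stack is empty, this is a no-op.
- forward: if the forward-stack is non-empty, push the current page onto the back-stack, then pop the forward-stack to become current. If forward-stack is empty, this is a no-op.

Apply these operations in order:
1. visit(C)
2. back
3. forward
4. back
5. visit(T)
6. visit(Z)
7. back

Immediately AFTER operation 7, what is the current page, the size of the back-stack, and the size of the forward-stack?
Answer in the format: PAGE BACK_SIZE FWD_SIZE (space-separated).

After 1 (visit(C)): cur=C back=1 fwd=0
After 2 (back): cur=HOME back=0 fwd=1
After 3 (forward): cur=C back=1 fwd=0
After 4 (back): cur=HOME back=0 fwd=1
After 5 (visit(T)): cur=T back=1 fwd=0
After 6 (visit(Z)): cur=Z back=2 fwd=0
After 7 (back): cur=T back=1 fwd=1

T 1 1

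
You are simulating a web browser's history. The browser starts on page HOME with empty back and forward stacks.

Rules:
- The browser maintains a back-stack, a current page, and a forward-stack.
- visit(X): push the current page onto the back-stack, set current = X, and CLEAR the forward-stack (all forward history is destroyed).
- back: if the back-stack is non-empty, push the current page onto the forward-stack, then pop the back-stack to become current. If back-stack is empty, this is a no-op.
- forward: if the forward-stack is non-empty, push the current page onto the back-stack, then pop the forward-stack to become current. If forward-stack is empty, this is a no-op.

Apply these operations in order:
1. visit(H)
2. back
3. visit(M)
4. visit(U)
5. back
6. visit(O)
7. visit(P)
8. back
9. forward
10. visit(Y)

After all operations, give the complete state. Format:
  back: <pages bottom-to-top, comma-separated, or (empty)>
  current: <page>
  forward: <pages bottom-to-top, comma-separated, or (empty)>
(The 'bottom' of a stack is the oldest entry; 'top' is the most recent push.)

Answer: back: HOME,M,O,P
current: Y
forward: (empty)

Derivation:
After 1 (visit(H)): cur=H back=1 fwd=0
After 2 (back): cur=HOME back=0 fwd=1
After 3 (visit(M)): cur=M back=1 fwd=0
After 4 (visit(U)): cur=U back=2 fwd=0
After 5 (back): cur=M back=1 fwd=1
After 6 (visit(O)): cur=O back=2 fwd=0
After 7 (visit(P)): cur=P back=3 fwd=0
After 8 (back): cur=O back=2 fwd=1
After 9 (forward): cur=P back=3 fwd=0
After 10 (visit(Y)): cur=Y back=4 fwd=0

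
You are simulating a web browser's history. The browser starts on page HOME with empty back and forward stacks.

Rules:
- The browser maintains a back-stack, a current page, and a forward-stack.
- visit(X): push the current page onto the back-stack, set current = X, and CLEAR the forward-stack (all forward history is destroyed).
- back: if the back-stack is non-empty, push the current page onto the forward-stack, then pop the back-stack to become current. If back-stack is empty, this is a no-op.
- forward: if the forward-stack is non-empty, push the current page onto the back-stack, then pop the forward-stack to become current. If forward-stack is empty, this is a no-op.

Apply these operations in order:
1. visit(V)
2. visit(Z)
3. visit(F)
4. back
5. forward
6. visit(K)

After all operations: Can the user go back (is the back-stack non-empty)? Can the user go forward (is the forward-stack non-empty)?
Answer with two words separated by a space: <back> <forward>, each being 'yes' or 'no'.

Answer: yes no

Derivation:
After 1 (visit(V)): cur=V back=1 fwd=0
After 2 (visit(Z)): cur=Z back=2 fwd=0
After 3 (visit(F)): cur=F back=3 fwd=0
After 4 (back): cur=Z back=2 fwd=1
After 5 (forward): cur=F back=3 fwd=0
After 6 (visit(K)): cur=K back=4 fwd=0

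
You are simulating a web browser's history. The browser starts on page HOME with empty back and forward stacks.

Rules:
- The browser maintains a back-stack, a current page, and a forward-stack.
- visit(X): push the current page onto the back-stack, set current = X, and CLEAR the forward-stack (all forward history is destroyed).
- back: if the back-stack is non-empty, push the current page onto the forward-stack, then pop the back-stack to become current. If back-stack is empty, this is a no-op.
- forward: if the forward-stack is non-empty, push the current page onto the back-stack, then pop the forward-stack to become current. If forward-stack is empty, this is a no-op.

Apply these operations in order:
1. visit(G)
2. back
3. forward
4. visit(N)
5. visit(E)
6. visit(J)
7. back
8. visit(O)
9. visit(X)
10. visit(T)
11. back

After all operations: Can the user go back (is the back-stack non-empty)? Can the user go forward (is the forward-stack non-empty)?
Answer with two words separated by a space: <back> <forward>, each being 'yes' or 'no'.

After 1 (visit(G)): cur=G back=1 fwd=0
After 2 (back): cur=HOME back=0 fwd=1
After 3 (forward): cur=G back=1 fwd=0
After 4 (visit(N)): cur=N back=2 fwd=0
After 5 (visit(E)): cur=E back=3 fwd=0
After 6 (visit(J)): cur=J back=4 fwd=0
After 7 (back): cur=E back=3 fwd=1
After 8 (visit(O)): cur=O back=4 fwd=0
After 9 (visit(X)): cur=X back=5 fwd=0
After 10 (visit(T)): cur=T back=6 fwd=0
After 11 (back): cur=X back=5 fwd=1

Answer: yes yes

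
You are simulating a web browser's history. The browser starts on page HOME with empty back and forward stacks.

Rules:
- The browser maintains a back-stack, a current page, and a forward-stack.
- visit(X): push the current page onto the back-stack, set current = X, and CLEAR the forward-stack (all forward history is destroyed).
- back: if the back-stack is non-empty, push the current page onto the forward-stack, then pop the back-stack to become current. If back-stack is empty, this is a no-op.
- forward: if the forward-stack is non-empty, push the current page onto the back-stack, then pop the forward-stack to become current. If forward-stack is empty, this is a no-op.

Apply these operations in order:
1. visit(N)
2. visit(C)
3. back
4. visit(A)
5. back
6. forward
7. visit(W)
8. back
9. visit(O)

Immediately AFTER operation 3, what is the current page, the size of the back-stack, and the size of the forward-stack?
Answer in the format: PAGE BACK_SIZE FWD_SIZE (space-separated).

After 1 (visit(N)): cur=N back=1 fwd=0
After 2 (visit(C)): cur=C back=2 fwd=0
After 3 (back): cur=N back=1 fwd=1

N 1 1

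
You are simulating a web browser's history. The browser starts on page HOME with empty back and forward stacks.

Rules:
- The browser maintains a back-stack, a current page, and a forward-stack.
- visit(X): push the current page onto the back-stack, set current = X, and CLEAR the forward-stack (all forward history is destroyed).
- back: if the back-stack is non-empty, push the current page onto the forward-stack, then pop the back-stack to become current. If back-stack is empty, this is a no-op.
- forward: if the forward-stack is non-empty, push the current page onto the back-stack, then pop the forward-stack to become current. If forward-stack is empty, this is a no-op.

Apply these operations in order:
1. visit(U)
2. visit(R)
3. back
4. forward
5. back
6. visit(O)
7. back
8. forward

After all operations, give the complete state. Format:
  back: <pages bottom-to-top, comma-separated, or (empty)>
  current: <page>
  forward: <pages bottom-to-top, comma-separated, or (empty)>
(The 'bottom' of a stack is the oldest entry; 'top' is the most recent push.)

Answer: back: HOME,U
current: O
forward: (empty)

Derivation:
After 1 (visit(U)): cur=U back=1 fwd=0
After 2 (visit(R)): cur=R back=2 fwd=0
After 3 (back): cur=U back=1 fwd=1
After 4 (forward): cur=R back=2 fwd=0
After 5 (back): cur=U back=1 fwd=1
After 6 (visit(O)): cur=O back=2 fwd=0
After 7 (back): cur=U back=1 fwd=1
After 8 (forward): cur=O back=2 fwd=0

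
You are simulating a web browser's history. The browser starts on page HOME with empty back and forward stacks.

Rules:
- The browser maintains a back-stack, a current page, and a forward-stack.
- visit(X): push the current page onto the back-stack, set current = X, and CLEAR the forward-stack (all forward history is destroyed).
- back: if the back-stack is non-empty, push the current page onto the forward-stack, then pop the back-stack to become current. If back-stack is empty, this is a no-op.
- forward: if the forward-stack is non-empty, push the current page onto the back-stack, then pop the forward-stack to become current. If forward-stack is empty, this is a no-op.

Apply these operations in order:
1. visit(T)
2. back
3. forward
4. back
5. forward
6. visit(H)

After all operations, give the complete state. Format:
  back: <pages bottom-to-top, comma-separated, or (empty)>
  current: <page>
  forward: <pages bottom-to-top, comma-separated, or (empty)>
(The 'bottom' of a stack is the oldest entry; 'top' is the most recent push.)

Answer: back: HOME,T
current: H
forward: (empty)

Derivation:
After 1 (visit(T)): cur=T back=1 fwd=0
After 2 (back): cur=HOME back=0 fwd=1
After 3 (forward): cur=T back=1 fwd=0
After 4 (back): cur=HOME back=0 fwd=1
After 5 (forward): cur=T back=1 fwd=0
After 6 (visit(H)): cur=H back=2 fwd=0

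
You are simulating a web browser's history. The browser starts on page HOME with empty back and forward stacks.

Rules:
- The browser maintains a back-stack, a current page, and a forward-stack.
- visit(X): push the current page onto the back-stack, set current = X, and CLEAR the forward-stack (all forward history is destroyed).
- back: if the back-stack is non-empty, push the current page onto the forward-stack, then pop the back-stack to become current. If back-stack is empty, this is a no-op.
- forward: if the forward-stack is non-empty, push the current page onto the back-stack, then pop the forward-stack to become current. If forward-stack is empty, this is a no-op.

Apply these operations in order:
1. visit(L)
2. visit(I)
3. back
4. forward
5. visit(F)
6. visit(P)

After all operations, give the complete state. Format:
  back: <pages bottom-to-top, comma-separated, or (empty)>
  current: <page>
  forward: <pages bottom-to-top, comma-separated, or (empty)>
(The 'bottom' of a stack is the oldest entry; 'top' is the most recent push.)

Answer: back: HOME,L,I,F
current: P
forward: (empty)

Derivation:
After 1 (visit(L)): cur=L back=1 fwd=0
After 2 (visit(I)): cur=I back=2 fwd=0
After 3 (back): cur=L back=1 fwd=1
After 4 (forward): cur=I back=2 fwd=0
After 5 (visit(F)): cur=F back=3 fwd=0
After 6 (visit(P)): cur=P back=4 fwd=0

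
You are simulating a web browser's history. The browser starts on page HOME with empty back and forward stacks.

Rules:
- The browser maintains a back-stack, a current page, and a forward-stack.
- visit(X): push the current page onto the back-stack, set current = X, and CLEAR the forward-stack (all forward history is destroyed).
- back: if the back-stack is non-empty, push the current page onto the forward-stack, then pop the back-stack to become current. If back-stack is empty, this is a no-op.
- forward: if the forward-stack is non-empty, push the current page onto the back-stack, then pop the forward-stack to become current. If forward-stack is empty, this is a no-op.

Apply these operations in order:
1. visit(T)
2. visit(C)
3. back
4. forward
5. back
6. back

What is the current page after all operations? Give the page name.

Answer: HOME

Derivation:
After 1 (visit(T)): cur=T back=1 fwd=0
After 2 (visit(C)): cur=C back=2 fwd=0
After 3 (back): cur=T back=1 fwd=1
After 4 (forward): cur=C back=2 fwd=0
After 5 (back): cur=T back=1 fwd=1
After 6 (back): cur=HOME back=0 fwd=2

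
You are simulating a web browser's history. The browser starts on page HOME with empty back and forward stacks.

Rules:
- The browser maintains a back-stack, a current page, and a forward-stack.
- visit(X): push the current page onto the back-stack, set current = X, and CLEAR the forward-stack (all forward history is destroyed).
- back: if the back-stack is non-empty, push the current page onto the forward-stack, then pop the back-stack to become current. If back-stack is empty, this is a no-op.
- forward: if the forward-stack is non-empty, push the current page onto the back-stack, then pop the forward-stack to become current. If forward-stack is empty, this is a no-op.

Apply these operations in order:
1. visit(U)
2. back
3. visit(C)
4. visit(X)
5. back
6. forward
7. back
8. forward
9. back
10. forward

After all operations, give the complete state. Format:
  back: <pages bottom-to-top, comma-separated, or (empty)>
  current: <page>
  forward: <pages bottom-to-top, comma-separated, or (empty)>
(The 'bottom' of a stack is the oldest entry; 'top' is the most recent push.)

After 1 (visit(U)): cur=U back=1 fwd=0
After 2 (back): cur=HOME back=0 fwd=1
After 3 (visit(C)): cur=C back=1 fwd=0
After 4 (visit(X)): cur=X back=2 fwd=0
After 5 (back): cur=C back=1 fwd=1
After 6 (forward): cur=X back=2 fwd=0
After 7 (back): cur=C back=1 fwd=1
After 8 (forward): cur=X back=2 fwd=0
After 9 (back): cur=C back=1 fwd=1
After 10 (forward): cur=X back=2 fwd=0

Answer: back: HOME,C
current: X
forward: (empty)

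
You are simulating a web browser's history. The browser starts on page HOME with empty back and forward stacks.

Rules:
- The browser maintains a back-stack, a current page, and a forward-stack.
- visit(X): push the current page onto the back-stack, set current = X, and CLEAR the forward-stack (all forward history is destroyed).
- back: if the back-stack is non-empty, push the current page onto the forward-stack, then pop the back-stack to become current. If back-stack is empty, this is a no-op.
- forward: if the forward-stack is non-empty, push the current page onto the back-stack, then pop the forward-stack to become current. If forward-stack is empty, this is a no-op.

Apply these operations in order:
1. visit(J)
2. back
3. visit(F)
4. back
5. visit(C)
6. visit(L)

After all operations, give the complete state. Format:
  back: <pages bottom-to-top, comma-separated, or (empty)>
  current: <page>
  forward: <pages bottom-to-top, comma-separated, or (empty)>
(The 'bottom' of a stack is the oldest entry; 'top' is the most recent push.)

After 1 (visit(J)): cur=J back=1 fwd=0
After 2 (back): cur=HOME back=0 fwd=1
After 3 (visit(F)): cur=F back=1 fwd=0
After 4 (back): cur=HOME back=0 fwd=1
After 5 (visit(C)): cur=C back=1 fwd=0
After 6 (visit(L)): cur=L back=2 fwd=0

Answer: back: HOME,C
current: L
forward: (empty)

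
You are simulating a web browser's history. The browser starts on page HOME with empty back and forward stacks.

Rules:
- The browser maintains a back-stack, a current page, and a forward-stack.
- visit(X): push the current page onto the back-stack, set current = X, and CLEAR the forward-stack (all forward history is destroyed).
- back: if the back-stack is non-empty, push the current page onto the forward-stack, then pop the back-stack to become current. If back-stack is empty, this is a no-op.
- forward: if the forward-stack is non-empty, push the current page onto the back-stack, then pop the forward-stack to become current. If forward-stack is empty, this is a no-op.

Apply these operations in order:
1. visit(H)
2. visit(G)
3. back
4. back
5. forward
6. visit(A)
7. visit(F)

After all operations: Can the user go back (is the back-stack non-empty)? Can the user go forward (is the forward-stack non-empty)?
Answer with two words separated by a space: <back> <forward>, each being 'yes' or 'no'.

Answer: yes no

Derivation:
After 1 (visit(H)): cur=H back=1 fwd=0
After 2 (visit(G)): cur=G back=2 fwd=0
After 3 (back): cur=H back=1 fwd=1
After 4 (back): cur=HOME back=0 fwd=2
After 5 (forward): cur=H back=1 fwd=1
After 6 (visit(A)): cur=A back=2 fwd=0
After 7 (visit(F)): cur=F back=3 fwd=0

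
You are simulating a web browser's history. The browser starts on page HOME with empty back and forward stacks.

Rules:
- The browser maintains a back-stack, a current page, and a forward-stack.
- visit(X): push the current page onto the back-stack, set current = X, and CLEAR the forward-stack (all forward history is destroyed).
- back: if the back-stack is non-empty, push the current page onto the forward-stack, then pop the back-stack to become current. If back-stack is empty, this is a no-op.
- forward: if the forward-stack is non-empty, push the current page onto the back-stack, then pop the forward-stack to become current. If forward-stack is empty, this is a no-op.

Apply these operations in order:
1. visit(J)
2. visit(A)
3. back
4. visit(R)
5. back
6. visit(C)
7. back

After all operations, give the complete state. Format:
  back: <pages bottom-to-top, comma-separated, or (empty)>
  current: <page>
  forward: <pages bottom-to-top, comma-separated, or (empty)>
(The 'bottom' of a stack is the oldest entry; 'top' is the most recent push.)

After 1 (visit(J)): cur=J back=1 fwd=0
After 2 (visit(A)): cur=A back=2 fwd=0
After 3 (back): cur=J back=1 fwd=1
After 4 (visit(R)): cur=R back=2 fwd=0
After 5 (back): cur=J back=1 fwd=1
After 6 (visit(C)): cur=C back=2 fwd=0
After 7 (back): cur=J back=1 fwd=1

Answer: back: HOME
current: J
forward: C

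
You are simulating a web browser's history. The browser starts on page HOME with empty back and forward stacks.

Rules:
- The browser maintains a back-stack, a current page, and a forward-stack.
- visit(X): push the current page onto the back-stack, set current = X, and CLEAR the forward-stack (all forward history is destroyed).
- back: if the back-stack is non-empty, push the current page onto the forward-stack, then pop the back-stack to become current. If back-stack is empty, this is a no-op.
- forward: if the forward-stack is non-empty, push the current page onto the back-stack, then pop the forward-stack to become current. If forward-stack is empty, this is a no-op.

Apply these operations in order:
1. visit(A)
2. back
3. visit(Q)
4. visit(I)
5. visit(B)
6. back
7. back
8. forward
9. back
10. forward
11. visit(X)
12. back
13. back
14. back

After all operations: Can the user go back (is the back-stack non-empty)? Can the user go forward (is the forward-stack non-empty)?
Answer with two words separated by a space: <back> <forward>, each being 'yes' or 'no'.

Answer: no yes

Derivation:
After 1 (visit(A)): cur=A back=1 fwd=0
After 2 (back): cur=HOME back=0 fwd=1
After 3 (visit(Q)): cur=Q back=1 fwd=0
After 4 (visit(I)): cur=I back=2 fwd=0
After 5 (visit(B)): cur=B back=3 fwd=0
After 6 (back): cur=I back=2 fwd=1
After 7 (back): cur=Q back=1 fwd=2
After 8 (forward): cur=I back=2 fwd=1
After 9 (back): cur=Q back=1 fwd=2
After 10 (forward): cur=I back=2 fwd=1
After 11 (visit(X)): cur=X back=3 fwd=0
After 12 (back): cur=I back=2 fwd=1
After 13 (back): cur=Q back=1 fwd=2
After 14 (back): cur=HOME back=0 fwd=3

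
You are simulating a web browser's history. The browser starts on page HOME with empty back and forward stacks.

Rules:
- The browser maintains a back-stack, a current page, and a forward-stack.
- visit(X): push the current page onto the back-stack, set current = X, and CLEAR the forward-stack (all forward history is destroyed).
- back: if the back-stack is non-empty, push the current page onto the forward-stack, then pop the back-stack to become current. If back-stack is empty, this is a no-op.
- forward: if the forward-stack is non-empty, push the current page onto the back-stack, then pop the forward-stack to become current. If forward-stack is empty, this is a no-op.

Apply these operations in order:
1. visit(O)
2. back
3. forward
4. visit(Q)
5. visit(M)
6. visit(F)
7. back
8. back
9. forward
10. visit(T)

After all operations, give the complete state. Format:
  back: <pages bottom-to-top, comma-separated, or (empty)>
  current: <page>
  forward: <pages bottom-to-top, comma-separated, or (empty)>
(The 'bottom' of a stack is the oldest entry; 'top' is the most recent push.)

Answer: back: HOME,O,Q,M
current: T
forward: (empty)

Derivation:
After 1 (visit(O)): cur=O back=1 fwd=0
After 2 (back): cur=HOME back=0 fwd=1
After 3 (forward): cur=O back=1 fwd=0
After 4 (visit(Q)): cur=Q back=2 fwd=0
After 5 (visit(M)): cur=M back=3 fwd=0
After 6 (visit(F)): cur=F back=4 fwd=0
After 7 (back): cur=M back=3 fwd=1
After 8 (back): cur=Q back=2 fwd=2
After 9 (forward): cur=M back=3 fwd=1
After 10 (visit(T)): cur=T back=4 fwd=0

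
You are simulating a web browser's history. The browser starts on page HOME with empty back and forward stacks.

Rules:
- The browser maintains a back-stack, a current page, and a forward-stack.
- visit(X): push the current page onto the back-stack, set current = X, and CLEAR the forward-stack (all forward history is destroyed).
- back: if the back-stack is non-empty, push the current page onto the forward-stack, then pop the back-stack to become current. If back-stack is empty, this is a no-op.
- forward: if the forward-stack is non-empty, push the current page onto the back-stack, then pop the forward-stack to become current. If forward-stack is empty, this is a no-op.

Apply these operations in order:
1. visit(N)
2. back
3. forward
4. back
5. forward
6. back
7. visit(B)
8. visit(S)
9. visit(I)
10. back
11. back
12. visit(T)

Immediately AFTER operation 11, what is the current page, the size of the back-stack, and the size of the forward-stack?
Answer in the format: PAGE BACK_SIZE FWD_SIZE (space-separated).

After 1 (visit(N)): cur=N back=1 fwd=0
After 2 (back): cur=HOME back=0 fwd=1
After 3 (forward): cur=N back=1 fwd=0
After 4 (back): cur=HOME back=0 fwd=1
After 5 (forward): cur=N back=1 fwd=0
After 6 (back): cur=HOME back=0 fwd=1
After 7 (visit(B)): cur=B back=1 fwd=0
After 8 (visit(S)): cur=S back=2 fwd=0
After 9 (visit(I)): cur=I back=3 fwd=0
After 10 (back): cur=S back=2 fwd=1
After 11 (back): cur=B back=1 fwd=2

B 1 2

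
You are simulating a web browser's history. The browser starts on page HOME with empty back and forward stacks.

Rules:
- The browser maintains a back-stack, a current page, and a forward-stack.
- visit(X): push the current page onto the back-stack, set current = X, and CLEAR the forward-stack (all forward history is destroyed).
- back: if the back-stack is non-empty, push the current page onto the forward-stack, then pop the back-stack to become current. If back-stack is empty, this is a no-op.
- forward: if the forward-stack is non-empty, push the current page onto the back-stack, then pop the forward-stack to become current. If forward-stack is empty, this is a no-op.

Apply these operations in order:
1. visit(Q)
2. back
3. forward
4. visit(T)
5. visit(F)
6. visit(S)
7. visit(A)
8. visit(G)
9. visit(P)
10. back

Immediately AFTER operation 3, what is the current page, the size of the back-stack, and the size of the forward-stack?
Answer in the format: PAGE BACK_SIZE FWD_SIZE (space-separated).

After 1 (visit(Q)): cur=Q back=1 fwd=0
After 2 (back): cur=HOME back=0 fwd=1
After 3 (forward): cur=Q back=1 fwd=0

Q 1 0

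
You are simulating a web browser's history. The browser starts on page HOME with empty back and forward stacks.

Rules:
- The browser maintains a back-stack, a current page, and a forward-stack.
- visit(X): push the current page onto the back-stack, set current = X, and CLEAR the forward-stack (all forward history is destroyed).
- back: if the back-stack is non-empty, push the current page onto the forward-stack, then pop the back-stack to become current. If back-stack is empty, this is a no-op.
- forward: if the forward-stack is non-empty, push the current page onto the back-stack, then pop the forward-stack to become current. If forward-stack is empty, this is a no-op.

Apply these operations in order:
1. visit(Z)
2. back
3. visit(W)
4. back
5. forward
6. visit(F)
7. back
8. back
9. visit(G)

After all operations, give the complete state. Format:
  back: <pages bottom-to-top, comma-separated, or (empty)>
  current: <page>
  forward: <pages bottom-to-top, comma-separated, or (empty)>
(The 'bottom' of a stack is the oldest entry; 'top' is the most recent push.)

Answer: back: HOME
current: G
forward: (empty)

Derivation:
After 1 (visit(Z)): cur=Z back=1 fwd=0
After 2 (back): cur=HOME back=0 fwd=1
After 3 (visit(W)): cur=W back=1 fwd=0
After 4 (back): cur=HOME back=0 fwd=1
After 5 (forward): cur=W back=1 fwd=0
After 6 (visit(F)): cur=F back=2 fwd=0
After 7 (back): cur=W back=1 fwd=1
After 8 (back): cur=HOME back=0 fwd=2
After 9 (visit(G)): cur=G back=1 fwd=0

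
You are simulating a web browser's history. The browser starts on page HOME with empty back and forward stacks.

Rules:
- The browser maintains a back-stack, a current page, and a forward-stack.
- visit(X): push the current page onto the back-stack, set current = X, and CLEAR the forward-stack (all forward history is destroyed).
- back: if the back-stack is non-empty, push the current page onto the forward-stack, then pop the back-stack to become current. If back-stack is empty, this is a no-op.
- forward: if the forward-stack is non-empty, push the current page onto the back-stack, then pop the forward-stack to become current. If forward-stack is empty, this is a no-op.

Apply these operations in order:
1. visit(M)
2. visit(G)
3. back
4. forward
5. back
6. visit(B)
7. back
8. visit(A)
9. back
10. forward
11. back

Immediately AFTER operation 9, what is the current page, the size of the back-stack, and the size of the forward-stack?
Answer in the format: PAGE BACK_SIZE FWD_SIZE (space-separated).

After 1 (visit(M)): cur=M back=1 fwd=0
After 2 (visit(G)): cur=G back=2 fwd=0
After 3 (back): cur=M back=1 fwd=1
After 4 (forward): cur=G back=2 fwd=0
After 5 (back): cur=M back=1 fwd=1
After 6 (visit(B)): cur=B back=2 fwd=0
After 7 (back): cur=M back=1 fwd=1
After 8 (visit(A)): cur=A back=2 fwd=0
After 9 (back): cur=M back=1 fwd=1

M 1 1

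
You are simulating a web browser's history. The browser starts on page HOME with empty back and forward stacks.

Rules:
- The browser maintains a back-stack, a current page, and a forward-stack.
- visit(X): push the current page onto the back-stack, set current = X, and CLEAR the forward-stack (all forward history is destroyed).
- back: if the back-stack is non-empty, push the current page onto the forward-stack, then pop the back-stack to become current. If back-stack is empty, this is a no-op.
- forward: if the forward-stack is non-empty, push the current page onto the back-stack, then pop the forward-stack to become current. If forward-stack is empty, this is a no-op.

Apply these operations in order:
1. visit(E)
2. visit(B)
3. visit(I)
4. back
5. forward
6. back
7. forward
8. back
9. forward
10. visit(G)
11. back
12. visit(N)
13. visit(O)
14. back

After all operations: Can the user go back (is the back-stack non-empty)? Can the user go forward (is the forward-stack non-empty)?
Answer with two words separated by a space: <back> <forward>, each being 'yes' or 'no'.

After 1 (visit(E)): cur=E back=1 fwd=0
After 2 (visit(B)): cur=B back=2 fwd=0
After 3 (visit(I)): cur=I back=3 fwd=0
After 4 (back): cur=B back=2 fwd=1
After 5 (forward): cur=I back=3 fwd=0
After 6 (back): cur=B back=2 fwd=1
After 7 (forward): cur=I back=3 fwd=0
After 8 (back): cur=B back=2 fwd=1
After 9 (forward): cur=I back=3 fwd=0
After 10 (visit(G)): cur=G back=4 fwd=0
After 11 (back): cur=I back=3 fwd=1
After 12 (visit(N)): cur=N back=4 fwd=0
After 13 (visit(O)): cur=O back=5 fwd=0
After 14 (back): cur=N back=4 fwd=1

Answer: yes yes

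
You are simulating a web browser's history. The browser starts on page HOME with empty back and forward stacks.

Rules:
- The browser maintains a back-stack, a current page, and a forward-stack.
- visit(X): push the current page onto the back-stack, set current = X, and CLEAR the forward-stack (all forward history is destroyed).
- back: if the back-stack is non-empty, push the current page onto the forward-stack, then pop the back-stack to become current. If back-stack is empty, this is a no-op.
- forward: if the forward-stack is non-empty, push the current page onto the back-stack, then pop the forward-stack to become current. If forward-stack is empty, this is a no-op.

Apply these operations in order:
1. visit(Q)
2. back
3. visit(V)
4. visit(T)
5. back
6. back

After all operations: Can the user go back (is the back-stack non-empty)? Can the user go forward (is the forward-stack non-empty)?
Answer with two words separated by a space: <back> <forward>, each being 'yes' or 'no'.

Answer: no yes

Derivation:
After 1 (visit(Q)): cur=Q back=1 fwd=0
After 2 (back): cur=HOME back=0 fwd=1
After 3 (visit(V)): cur=V back=1 fwd=0
After 4 (visit(T)): cur=T back=2 fwd=0
After 5 (back): cur=V back=1 fwd=1
After 6 (back): cur=HOME back=0 fwd=2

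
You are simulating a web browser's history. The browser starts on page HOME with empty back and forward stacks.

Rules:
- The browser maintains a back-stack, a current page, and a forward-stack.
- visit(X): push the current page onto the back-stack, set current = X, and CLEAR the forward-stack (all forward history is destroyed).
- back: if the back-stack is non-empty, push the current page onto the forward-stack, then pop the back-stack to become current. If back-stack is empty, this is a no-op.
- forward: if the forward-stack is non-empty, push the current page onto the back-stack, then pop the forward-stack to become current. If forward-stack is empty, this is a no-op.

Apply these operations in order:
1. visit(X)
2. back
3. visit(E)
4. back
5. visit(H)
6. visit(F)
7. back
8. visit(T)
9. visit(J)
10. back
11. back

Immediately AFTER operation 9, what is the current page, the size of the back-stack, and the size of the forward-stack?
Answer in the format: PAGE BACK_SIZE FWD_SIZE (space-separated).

After 1 (visit(X)): cur=X back=1 fwd=0
After 2 (back): cur=HOME back=0 fwd=1
After 3 (visit(E)): cur=E back=1 fwd=0
After 4 (back): cur=HOME back=0 fwd=1
After 5 (visit(H)): cur=H back=1 fwd=0
After 6 (visit(F)): cur=F back=2 fwd=0
After 7 (back): cur=H back=1 fwd=1
After 8 (visit(T)): cur=T back=2 fwd=0
After 9 (visit(J)): cur=J back=3 fwd=0

J 3 0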